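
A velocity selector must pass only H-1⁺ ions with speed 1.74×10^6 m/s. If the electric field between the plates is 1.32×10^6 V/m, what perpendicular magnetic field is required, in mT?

B ≈ 759 mT

qE = qvB ⇒ B = E/v = (1.32×10^6) / (1.74×10^6) = 0.759 T.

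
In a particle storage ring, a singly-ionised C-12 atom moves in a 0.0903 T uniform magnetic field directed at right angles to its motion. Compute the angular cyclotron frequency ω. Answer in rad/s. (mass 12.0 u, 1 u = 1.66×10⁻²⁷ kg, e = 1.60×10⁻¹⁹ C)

ω = qB/m = (1×1.60×10^-19)(0.0903) / (1.99×10^-26) = 7.25×10^5 rad/s.

ω ≈ 7.25×10^5 rad/s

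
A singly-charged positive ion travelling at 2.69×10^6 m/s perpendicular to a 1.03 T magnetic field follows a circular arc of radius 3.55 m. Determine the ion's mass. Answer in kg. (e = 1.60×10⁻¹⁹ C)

m ≈ 2.17×10^-25 kg

qvB = mv²/r ⇒ m = qBr/v.
m = (1×1.60×10^-19)(1.03)(3.55) / (2.69×10^6) = 2.17×10^-25 kg.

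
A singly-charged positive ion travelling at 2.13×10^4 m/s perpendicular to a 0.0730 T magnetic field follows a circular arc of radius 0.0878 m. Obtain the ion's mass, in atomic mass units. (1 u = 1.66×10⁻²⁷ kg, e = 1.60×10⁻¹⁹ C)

qvB = mv²/r ⇒ m = qBr/v.
m = (1×1.60×10^-19)(0.0730)(0.0878) / (2.13×10^4) = 4.81×10^-26 kg = 29.0 u.

m ≈ 29.0 u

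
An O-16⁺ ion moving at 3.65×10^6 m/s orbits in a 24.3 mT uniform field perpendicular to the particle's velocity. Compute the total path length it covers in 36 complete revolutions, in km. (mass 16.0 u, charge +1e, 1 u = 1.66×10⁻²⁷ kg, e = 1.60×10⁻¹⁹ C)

r = mv/(qB) = 24.9 m, so one revolution covers 2πr = 157 m.
In 36 revolutions: L = 36·2πr = 5640 m.

L ≈ 5.64 km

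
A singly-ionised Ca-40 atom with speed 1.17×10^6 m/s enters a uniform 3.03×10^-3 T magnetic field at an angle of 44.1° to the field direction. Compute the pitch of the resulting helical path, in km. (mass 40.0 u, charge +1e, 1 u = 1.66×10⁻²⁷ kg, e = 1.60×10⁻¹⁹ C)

pitch ≈ 0.723 km

The velocity component along B is v∥ = v cos44.1° = 8.40×10^5 m/s.
The cyclotron period T = 2πm/(qB) = 8.61×10^-4 s is set by m, q, B alone.
Pitch = v∥·T = (8.40×10^5)(8.61×10^-4) = 723 m.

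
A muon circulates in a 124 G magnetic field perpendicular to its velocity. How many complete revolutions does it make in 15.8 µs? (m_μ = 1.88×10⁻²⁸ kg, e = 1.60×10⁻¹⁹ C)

N = 26

T = 2πm/(qB) = 2π(1.88×10^-28) / [(1×1.60×10^-19)(0.0124)] = 5.9538×10^-7 s.
N = t/T = 1.58×10^-5 / 5.9538×10^-7 ≈ 26.54, so 26 complete revolutions.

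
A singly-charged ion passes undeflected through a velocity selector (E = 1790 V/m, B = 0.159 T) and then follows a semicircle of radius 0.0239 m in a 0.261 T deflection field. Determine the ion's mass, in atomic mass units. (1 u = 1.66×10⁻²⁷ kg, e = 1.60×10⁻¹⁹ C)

v = E/B₁ = 1.13×10^4 m/s.
From r = mv/(qB₂), m = qB₂r/v = (1×1.60×10^-19)(0.261)(0.0239) / (1.13×10^4) = 8.87×10^-26 kg.
In atomic mass units: m = 8.87×10^-26 / 1.66×10^-27 = 53.4 u.

m ≈ 53.4 u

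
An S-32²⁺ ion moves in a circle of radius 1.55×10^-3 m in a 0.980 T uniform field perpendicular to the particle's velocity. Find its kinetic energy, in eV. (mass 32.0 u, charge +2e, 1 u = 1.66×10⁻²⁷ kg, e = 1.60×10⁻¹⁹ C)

v = qBr/m = (2×1.60×10^-19)(0.980)(1.55×10^-3) / (5.31×10^-26) = 9150 m/s.
K = ½mv² = 0.5·(5.31×10^-26)·(9150)² = 2.22×10^-18 J = 13.9 eV.

K ≈ 13.9 eV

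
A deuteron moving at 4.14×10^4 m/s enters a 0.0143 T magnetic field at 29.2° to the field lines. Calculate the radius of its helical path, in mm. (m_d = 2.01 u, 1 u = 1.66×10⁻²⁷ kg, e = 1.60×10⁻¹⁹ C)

Only the perpendicular component v⊥ = v sin29.2° = 2.02×10^4 m/s is bent by the field.
r = m v⊥ /(qB) = (3.34×10^-27)(2.02×10^4) / [(1×1.60×10^-19)(0.0143)] = 0.0295 m.

r ≈ 29.5 mm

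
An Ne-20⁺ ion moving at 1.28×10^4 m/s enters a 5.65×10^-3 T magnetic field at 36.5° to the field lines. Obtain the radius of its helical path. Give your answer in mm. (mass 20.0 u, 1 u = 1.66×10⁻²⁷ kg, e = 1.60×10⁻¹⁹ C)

r ≈ 280 mm

Only the perpendicular component v⊥ = v sin36.5° = 7610 m/s is bent by the field.
r = m v⊥ /(qB) = (3.32×10^-26)(7610) / [(1×1.60×10^-19)(5.65×10^-3)] = 0.280 m.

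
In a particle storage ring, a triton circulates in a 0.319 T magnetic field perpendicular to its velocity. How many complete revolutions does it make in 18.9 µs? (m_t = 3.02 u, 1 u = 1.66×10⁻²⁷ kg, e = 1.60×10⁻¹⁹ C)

N = 30

T = 2πm/(qB) = 2π(5.0132×10^-27) / [(1×1.60×10^-19)(0.319)] = 6.1714×10^-7 s.
N = t/T = 1.89×10^-5 / 6.1714×10^-7 ≈ 30.63, so 30 complete revolutions.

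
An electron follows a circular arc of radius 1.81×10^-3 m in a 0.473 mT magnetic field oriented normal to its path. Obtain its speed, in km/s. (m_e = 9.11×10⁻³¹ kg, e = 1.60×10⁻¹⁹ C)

v ≈ 150 km/s

From qvB = mv²/r, v = qBr/m.
v = (1×1.60×10^-19)(4.73×10^-4)(1.81×10^-3) / (9.11×10^-31) = 1.50×10^5 m/s.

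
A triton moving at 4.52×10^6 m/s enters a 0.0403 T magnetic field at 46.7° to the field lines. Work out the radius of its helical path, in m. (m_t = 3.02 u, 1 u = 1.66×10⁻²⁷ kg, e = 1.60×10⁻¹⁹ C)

Only the perpendicular component v⊥ = v sin46.7° = 3.29×10^6 m/s is bent by the field.
r = m v⊥ /(qB) = (5.01×10^-27)(3.29×10^6) / [(1×1.60×10^-19)(0.0403)] = 2.56 m.

r ≈ 2.56 m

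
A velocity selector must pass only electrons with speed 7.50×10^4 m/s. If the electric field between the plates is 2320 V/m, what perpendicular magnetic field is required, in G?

qE = qvB ⇒ B = E/v = (2320) / (7.50×10^4) = 0.0309 T.

B ≈ 309 G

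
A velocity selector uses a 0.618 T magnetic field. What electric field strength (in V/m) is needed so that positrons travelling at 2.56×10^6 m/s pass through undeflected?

qE = qvB ⇒ E = vB = (2.56×10^6)(0.618) = 1.58×10^6 V/m.

E ≈ 1.58×10^6 V/m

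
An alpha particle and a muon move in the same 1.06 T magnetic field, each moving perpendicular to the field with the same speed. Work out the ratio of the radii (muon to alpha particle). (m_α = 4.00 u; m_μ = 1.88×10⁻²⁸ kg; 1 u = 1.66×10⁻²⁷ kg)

ratio ≈ 0.0566

r = mv/(qB) ⇒ at equal v, r ∝ m/q.
r_{muon}/r_{alpha particle} = 0.0566.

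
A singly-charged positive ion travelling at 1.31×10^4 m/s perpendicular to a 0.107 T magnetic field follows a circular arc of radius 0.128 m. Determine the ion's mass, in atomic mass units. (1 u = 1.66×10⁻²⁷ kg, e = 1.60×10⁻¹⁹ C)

qvB = mv²/r ⇒ m = qBr/v.
m = (1×1.60×10^-19)(0.107)(0.128) / (1.31×10^4) = 1.67×10^-25 kg = 101 u.

m ≈ 101 u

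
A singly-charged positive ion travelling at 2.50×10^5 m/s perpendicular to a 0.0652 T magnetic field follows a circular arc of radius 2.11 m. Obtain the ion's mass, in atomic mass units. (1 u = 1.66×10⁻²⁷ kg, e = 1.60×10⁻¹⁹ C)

qvB = mv²/r ⇒ m = qBr/v.
m = (1×1.60×10^-19)(0.0652)(2.11) / (2.50×10^5) = 8.80×10^-26 kg = 53.0 u.

m ≈ 53.0 u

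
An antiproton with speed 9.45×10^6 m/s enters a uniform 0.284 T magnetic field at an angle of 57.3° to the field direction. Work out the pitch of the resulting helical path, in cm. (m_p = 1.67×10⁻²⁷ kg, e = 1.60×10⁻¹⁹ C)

The velocity component along B is v∥ = v cos57.3° = 5.11×10^6 m/s.
The cyclotron period T = 2πm/(qB) = 2.31×10^-7 s is set by m, q, B alone.
Pitch = v∥·T = (5.11×10^6)(2.31×10^-7) = 1.18 m.

pitch ≈ 118 cm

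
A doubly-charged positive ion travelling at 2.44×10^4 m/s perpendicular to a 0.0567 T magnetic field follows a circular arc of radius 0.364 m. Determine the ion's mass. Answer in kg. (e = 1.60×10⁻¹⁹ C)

m ≈ 2.71×10^-25 kg

qvB = mv²/r ⇒ m = qBr/v.
m = (2×1.60×10^-19)(0.0567)(0.364) / (2.44×10^4) = 2.71×10^-25 kg.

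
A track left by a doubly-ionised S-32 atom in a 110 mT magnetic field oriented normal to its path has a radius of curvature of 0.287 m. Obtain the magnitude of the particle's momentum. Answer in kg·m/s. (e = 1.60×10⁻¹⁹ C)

Since qvB = mv²/r, the momentum p = mv = qBr.
p = (2×1.60×10^-19)(0.110)(0.287) = 1.01×10^-20 kg·m/s.

p ≈ 1.01×10^-20 kg·m/s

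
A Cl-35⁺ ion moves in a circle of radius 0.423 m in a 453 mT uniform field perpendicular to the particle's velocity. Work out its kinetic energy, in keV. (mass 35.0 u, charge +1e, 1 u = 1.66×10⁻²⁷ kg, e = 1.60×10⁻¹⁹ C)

v = qBr/m = (1×1.60×10^-19)(0.453)(0.423) / (5.81×10^-26) = 5.28×10^5 m/s.
K = ½mv² = 0.5·(5.81×10^-26)·(5.28×10^5)² = 8.09×10^-15 J = 50.6 keV.

K ≈ 50.6 keV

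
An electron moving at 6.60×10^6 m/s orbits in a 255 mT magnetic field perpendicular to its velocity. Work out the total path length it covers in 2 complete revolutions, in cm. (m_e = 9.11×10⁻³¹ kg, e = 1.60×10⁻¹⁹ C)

r = mv/(qB) = 1.47×10^-4 m, so one revolution covers 2πr = 9.26×10^-4 m.
In 2 revolutions: L = 2·2πr = 1.85×10^-3 m.

L ≈ 0.185 cm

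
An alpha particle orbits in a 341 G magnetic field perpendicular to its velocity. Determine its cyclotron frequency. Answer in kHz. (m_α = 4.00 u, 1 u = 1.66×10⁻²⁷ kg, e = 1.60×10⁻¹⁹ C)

f = qB/(2πm) = (2×1.60×10^-19)(0.0341) / [2π(6.64×10^-27)] = 2.62×10^5 Hz.

f ≈ 262 kHz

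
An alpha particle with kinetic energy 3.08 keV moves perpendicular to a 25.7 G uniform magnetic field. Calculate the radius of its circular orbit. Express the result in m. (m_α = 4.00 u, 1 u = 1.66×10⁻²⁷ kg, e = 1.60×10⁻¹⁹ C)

r ≈ 3.11 m

Convert the energy: K = 3.08 keV = 4.93×10^-16 J.
v = √(2K/m) = √(2·4.93×10^-16/6.64×10^-27) = 3.85×10^5 m/s.
r = mv/(qB) = (6.64×10^-27)(3.85×10^5) / [(2×1.60×10^-19)(2.57×10^-3)] = 3.11 m.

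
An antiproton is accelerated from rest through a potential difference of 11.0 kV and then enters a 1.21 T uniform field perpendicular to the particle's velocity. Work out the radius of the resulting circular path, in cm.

r ≈ 1.25 cm

The kinetic energy gained is K = qV = (1×1.60×10^-19)(1.10×10^4) = 1.76×10^-15 J.
v = √(2K/m) = 1.45×10^6 m/s.
r = mv/(qB) = (1.67×10^-27)(1.45×10^6) / [(1×1.60×10^-19)(1.21)] = 0.0125 m.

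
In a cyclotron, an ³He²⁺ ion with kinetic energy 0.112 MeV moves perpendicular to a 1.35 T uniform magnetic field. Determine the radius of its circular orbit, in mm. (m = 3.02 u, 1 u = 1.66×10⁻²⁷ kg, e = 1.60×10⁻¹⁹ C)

r ≈ 31.0 mm

Convert the energy: K = 0.112 MeV = 1.79×10^-14 J.
v = √(2K/m) = √(2·1.79×10^-14/5.01×10^-27) = 2.67×10^6 m/s.
r = mv/(qB) = (5.01×10^-27)(2.67×10^6) / [(2×1.60×10^-19)(1.35)] = 0.0310 m.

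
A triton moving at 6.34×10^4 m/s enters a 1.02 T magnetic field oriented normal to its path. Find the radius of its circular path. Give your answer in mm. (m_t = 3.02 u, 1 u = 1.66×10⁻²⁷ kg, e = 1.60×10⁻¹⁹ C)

The magnetic force provides the centripetal force: qvB = mv²/r, so r = mv/(qB).
r = (5.01×10^-27 kg)(6.34×10^4 m/s) / [(1×1.60×10^-19 C)(1.02 T)] = 1.95×10^-3 m.

r ≈ 1.95 mm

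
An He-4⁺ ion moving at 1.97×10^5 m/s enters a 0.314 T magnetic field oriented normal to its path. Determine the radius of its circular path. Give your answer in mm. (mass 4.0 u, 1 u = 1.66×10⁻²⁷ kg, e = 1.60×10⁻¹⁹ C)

r ≈ 26.0 mm

The magnetic force provides the centripetal force: qvB = mv²/r, so r = mv/(qB).
r = (6.64×10^-27 kg)(1.97×10^5 m/s) / [(1×1.60×10^-19 C)(0.314 T)] = 0.0260 m.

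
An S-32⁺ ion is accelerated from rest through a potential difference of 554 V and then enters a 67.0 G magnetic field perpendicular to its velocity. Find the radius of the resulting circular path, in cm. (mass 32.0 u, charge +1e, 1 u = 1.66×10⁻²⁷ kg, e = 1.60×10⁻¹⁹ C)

The kinetic energy gained is K = qV = (1×1.60×10^-19)(554) = 8.86×10^-17 J.
v = √(2K/m) = 5.78×10^4 m/s.
r = mv/(qB) = (5.31×10^-26)(5.78×10^4) / [(1×1.60×10^-19)(6.70×10^-3)] = 2.86 m.

r ≈ 286 cm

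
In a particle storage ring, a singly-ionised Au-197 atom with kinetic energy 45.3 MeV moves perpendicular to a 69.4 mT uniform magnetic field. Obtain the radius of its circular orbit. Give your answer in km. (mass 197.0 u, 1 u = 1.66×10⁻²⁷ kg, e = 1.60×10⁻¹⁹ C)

Convert the energy: K = 45.3 MeV = 7.25×10^-12 J.
v = √(2K/m) = √(2·7.25×10^-12/3.27×10^-25) = 6.66×10^6 m/s.
r = mv/(qB) = (3.27×10^-25)(6.66×10^6) / [(1×1.60×10^-19)(0.0694)] = 196 m.

r ≈ 0.196 km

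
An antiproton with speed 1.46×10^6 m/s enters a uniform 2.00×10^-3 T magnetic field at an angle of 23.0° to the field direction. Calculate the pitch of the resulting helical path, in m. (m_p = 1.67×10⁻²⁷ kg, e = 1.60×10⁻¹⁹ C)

The velocity component along B is v∥ = v cos23.0° = 1.34×10^6 m/s.
The cyclotron period T = 2πm/(qB) = 3.28×10^-5 s is set by m, q, B alone.
Pitch = v∥·T = (1.34×10^6)(3.28×10^-5) = 44.1 m.

pitch ≈ 44.1 m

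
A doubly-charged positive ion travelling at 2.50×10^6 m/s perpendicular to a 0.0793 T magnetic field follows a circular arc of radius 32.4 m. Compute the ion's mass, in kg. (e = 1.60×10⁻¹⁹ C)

qvB = mv²/r ⇒ m = qBr/v.
m = (2×1.60×10^-19)(0.0793)(32.4) / (2.50×10^6) = 3.29×10^-25 kg.

m ≈ 3.29×10^-25 kg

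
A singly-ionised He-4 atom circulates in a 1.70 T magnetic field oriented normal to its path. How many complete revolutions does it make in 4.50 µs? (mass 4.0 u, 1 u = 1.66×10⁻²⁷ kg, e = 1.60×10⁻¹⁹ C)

T = 2πm/(qB) = 2π(6.64×10^-27) / [(1×1.60×10^-19)(1.70)] = 1.5338×10^-7 s.
N = t/T = 4.50×10^-6 / 1.5338×10^-7 ≈ 29.34, so 29 complete revolutions.

N = 29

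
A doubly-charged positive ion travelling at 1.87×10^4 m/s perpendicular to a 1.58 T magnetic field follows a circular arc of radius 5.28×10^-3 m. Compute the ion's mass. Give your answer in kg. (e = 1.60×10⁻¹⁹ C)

m ≈ 1.43×10^-25 kg

qvB = mv²/r ⇒ m = qBr/v.
m = (2×1.60×10^-19)(1.58)(5.28×10^-3) / (1.87×10^4) = 1.43×10^-25 kg.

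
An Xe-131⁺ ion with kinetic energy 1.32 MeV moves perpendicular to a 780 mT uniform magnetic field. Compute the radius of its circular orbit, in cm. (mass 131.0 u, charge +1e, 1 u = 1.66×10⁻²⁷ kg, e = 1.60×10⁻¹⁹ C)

Convert the energy: K = 1.32 MeV = 2.11×10^-13 J.
v = √(2K/m) = √(2·2.11×10^-13/2.17×10^-25) = 1.39×10^6 m/s.
r = mv/(qB) = (2.17×10^-25)(1.39×10^6) / [(1×1.60×10^-19)(0.780)] = 2.43 m.

r ≈ 243 cm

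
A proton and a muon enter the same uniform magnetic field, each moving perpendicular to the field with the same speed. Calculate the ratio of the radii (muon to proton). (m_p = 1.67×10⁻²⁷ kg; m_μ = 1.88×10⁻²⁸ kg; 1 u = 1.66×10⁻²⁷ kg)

ratio ≈ 0.113

r = mv/(qB) ⇒ at equal v, r ∝ m/q.
r_{muon}/r_{proton} = 0.113.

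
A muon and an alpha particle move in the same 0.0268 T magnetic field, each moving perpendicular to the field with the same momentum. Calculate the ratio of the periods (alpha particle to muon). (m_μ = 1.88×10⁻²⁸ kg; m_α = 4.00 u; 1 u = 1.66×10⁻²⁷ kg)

T = 2πm/(qB) is independent of speed, so T₂/T₁ = (m₂/q₂)/(m₁/q₁).
T_{alpha particle}/T_{muon} = (6.64×10^-27/2e) / (1.88×10^-28/1e) = 17.7.

ratio ≈ 17.7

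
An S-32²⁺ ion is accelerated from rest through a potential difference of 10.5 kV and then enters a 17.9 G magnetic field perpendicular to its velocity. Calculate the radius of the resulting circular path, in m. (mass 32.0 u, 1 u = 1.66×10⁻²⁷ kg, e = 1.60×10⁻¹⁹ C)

The kinetic energy gained is K = qV = (2×1.60×10^-19)(1.05×10^4) = 3.36×10^-15 J.
v = √(2K/m) = 3.56×10^5 m/s.
r = mv/(qB) = (5.31×10^-26)(3.56×10^5) / [(2×1.60×10^-19)(1.79×10^-3)] = 33.0 m.

r ≈ 33.0 m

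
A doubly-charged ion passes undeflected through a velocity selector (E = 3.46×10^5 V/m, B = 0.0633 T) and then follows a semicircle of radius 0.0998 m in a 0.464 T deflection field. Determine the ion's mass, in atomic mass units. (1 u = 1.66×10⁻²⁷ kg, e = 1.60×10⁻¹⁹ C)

v = E/B₁ = 5.47×10^6 m/s.
From r = mv/(qB₂), m = qB₂r/v = (2×1.60×10^-19)(0.464)(0.0998) / (5.47×10^6) = 2.71×10^-27 kg.
In atomic mass units: m = 2.71×10^-27 / 1.66×10^-27 = 1.63 u.

m ≈ 1.63 u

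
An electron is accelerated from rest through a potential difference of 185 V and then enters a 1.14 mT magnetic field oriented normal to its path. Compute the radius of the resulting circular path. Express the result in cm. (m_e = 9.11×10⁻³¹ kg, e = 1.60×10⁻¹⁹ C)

r ≈ 4.03 cm

The kinetic energy gained is K = qV = (1×1.60×10^-19)(185) = 2.96×10^-17 J.
v = √(2K/m) = 8.06×10^6 m/s.
r = mv/(qB) = (9.11×10^-31)(8.06×10^6) / [(1×1.60×10^-19)(1.14×10^-3)] = 0.0403 m.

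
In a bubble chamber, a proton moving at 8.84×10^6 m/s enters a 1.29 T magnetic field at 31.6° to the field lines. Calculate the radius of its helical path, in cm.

Only the perpendicular component v⊥ = v sin31.6° = 4.63×10^6 m/s is bent by the field.
r = m v⊥ /(qB) = (1.67×10^-27)(4.63×10^6) / [(1×1.60×10^-19)(1.29)] = 0.0375 m.

r ≈ 3.75 cm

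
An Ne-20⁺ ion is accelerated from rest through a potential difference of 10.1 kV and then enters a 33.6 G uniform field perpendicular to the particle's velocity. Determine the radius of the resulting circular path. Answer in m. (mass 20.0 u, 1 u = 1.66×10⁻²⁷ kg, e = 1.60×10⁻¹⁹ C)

r ≈ 19.3 m

The kinetic energy gained is K = qV = (1×1.60×10^-19)(1.01×10^4) = 1.62×10^-15 J.
v = √(2K/m) = 3.12×10^5 m/s.
r = mv/(qB) = (3.32×10^-26)(3.12×10^5) / [(1×1.60×10^-19)(3.36×10^-3)] = 19.3 m.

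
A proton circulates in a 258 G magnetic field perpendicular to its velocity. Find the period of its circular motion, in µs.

T ≈ 2.54 µs

The cyclotron period is independent of speed: T = 2πm/(qB).
T = 2π(1.67×10^-27) / [(1×1.60×10^-19)(0.0258)] = 2.54×10^-6 s.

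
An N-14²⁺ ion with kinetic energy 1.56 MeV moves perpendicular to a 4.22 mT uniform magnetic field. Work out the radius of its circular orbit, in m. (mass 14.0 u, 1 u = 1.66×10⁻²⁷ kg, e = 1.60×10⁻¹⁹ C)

r ≈ 79.8 m

Convert the energy: K = 1.56 MeV = 2.50×10^-13 J.
v = √(2K/m) = √(2·2.50×10^-13/2.32×10^-26) = 4.63×10^6 m/s.
r = mv/(qB) = (2.32×10^-26)(4.63×10^6) / [(2×1.60×10^-19)(4.22×10^-3)] = 79.8 m.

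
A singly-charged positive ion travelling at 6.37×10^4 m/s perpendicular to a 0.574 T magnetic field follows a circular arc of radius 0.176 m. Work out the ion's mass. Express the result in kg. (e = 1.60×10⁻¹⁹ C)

qvB = mv²/r ⇒ m = qBr/v.
m = (1×1.60×10^-19)(0.574)(0.176) / (6.37×10^4) = 2.54×10^-25 kg.

m ≈ 2.54×10^-25 kg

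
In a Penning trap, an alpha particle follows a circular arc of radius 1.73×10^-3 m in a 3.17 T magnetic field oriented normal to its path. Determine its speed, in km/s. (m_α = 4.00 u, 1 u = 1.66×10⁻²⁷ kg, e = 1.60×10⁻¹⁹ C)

From qvB = mv²/r, v = qBr/m.
v = (2×1.60×10^-19)(3.17)(1.73×10^-3) / (6.64×10^-27) = 2.64×10^5 m/s.

v ≈ 264 km/s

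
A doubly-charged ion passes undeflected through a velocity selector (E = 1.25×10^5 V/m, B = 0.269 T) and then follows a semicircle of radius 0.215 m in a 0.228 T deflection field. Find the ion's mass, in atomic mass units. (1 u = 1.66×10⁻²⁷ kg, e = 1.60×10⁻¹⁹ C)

v = E/B₁ = 4.65×10^5 m/s.
From r = mv/(qB₂), m = qB₂r/v = (2×1.60×10^-19)(0.228)(0.215) / (4.65×10^5) = 3.38×10^-26 kg.
In atomic mass units: m = 3.38×10^-26 / 1.66×10^-27 = 20.3 u.

m ≈ 20.3 u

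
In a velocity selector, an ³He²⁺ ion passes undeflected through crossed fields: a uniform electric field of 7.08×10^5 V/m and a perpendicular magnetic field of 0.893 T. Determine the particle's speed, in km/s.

For zero net force, qE = qvB, so v = E/B.
v = (7.08×10^5) / (0.893) = 7.93×10^5 m/s.

v ≈ 793 km/s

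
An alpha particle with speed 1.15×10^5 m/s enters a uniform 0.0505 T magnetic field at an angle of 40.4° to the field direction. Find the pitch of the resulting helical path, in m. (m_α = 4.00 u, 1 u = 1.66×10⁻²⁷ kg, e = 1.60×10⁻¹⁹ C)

The velocity component along B is v∥ = v cos40.4° = 8.76×10^4 m/s.
The cyclotron period T = 2πm/(qB) = 2.58×10^-6 s is set by m, q, B alone.
Pitch = v∥·T = (8.76×10^4)(2.58×10^-6) = 0.226 m.

pitch ≈ 0.226 m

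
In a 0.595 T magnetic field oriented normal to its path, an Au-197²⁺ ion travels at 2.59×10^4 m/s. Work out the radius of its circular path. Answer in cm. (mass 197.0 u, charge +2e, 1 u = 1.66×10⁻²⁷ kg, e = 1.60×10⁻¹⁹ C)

r ≈ 4.45 cm

The magnetic force provides the centripetal force: qvB = mv²/r, so r = mv/(qB).
r = (3.27×10^-25 kg)(2.59×10^4 m/s) / [(2×1.60×10^-19 C)(0.595 T)] = 0.0445 m.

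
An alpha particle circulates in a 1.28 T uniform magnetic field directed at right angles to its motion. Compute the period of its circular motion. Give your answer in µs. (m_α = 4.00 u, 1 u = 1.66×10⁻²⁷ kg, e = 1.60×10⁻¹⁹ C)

T ≈ 0.102 µs

The cyclotron period is independent of speed: T = 2πm/(qB).
T = 2π(6.64×10^-27) / [(2×1.60×10^-19)(1.28)] = 1.02×10^-7 s.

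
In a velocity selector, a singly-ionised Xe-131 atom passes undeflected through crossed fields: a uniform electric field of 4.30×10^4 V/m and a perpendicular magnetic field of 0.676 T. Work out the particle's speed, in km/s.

v ≈ 63.6 km/s

For zero net force, qE = qvB, so v = E/B.
v = (4.30×10^4) / (0.676) = 6.36×10^4 m/s.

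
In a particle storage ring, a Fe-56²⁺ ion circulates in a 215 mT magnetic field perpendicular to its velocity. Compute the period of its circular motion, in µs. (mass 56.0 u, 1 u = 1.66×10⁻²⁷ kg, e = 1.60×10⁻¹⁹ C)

T ≈ 8.49 µs

The cyclotron period is independent of speed: T = 2πm/(qB).
T = 2π(9.30×10^-26) / [(2×1.60×10^-19)(0.215)] = 8.49×10^-6 s.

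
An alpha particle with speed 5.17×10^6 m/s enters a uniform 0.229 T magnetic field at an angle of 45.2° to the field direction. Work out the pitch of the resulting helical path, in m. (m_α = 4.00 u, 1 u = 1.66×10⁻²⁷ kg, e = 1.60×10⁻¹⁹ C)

pitch ≈ 2.07 m

The velocity component along B is v∥ = v cos45.2° = 3.64×10^6 m/s.
The cyclotron period T = 2πm/(qB) = 5.69×10^-7 s is set by m, q, B alone.
Pitch = v∥·T = (3.64×10^6)(5.69×10^-7) = 2.07 m.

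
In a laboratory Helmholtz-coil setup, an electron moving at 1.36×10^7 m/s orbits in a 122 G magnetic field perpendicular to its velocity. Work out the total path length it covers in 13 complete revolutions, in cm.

r = mv/(qB) = 6.35×10^-3 m, so one revolution covers 2πr = 0.0399 m.
In 13 revolutions: L = 13·2πr = 0.518 m.

L ≈ 51.8 cm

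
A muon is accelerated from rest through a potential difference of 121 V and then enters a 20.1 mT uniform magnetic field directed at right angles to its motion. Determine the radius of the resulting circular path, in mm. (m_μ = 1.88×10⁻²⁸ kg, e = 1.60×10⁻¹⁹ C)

The kinetic energy gained is K = qV = (1×1.60×10^-19)(121) = 1.94×10^-17 J.
v = √(2K/m) = 4.54×10^5 m/s.
r = mv/(qB) = (1.88×10^-28)(4.54×10^5) / [(1×1.60×10^-19)(0.0201)] = 0.0265 m.

r ≈ 26.5 mm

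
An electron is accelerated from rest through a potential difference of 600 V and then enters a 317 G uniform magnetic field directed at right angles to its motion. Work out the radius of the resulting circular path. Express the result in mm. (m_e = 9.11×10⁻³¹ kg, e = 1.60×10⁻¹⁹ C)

The kinetic energy gained is K = qV = (1×1.60×10^-19)(600) = 9.60×10^-17 J.
v = √(2K/m) = 1.45×10^7 m/s.
r = mv/(qB) = (9.11×10^-31)(1.45×10^7) / [(1×1.60×10^-19)(0.0317)] = 2.61×10^-3 m.

r ≈ 2.61 mm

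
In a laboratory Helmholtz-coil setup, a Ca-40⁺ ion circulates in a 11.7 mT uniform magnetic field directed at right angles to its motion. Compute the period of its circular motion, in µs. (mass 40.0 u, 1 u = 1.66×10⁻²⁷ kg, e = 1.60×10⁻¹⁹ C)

The cyclotron period is independent of speed: T = 2πm/(qB).
T = 2π(6.64×10^-26) / [(1×1.60×10^-19)(0.0117)] = 2.23×10^-4 s.

T ≈ 223 µs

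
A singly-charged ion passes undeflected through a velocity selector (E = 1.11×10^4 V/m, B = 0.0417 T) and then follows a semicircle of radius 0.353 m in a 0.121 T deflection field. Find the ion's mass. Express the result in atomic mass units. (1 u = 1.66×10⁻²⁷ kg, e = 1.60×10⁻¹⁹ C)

m ≈ 15.5 u

v = E/B₁ = 2.66×10^5 m/s.
From r = mv/(qB₂), m = qB₂r/v = (1×1.60×10^-19)(0.121)(0.353) / (2.66×10^5) = 2.57×10^-26 kg.
In atomic mass units: m = 2.57×10^-26 / 1.66×10^-27 = 15.5 u.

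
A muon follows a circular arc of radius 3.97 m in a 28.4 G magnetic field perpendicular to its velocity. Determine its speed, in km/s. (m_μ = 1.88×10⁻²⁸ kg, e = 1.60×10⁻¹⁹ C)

v ≈ 9600 km/s

From qvB = mv²/r, v = qBr/m.
v = (1×1.60×10^-19)(2.84×10^-3)(3.97) / (1.88×10^-28) = 9.60×10^6 m/s.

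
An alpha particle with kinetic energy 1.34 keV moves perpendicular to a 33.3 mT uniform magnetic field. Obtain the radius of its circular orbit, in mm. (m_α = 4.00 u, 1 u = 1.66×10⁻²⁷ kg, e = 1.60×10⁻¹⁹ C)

r ≈ 158 mm

Convert the energy: K = 1.34 keV = 2.14×10^-16 J.
v = √(2K/m) = √(2·2.14×10^-16/6.64×10^-27) = 2.54×10^5 m/s.
r = mv/(qB) = (6.64×10^-27)(2.54×10^5) / [(2×1.60×10^-19)(0.0333)] = 0.158 m.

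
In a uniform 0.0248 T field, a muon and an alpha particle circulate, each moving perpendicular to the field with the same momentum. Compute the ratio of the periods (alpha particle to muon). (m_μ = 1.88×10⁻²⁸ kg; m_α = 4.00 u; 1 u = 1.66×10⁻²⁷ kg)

ratio ≈ 17.7

T = 2πm/(qB) is independent of speed, so T₂/T₁ = (m₂/q₂)/(m₁/q₁).
T_{alpha particle}/T_{muon} = (6.64×10^-27/2e) / (1.88×10^-28/1e) = 17.7.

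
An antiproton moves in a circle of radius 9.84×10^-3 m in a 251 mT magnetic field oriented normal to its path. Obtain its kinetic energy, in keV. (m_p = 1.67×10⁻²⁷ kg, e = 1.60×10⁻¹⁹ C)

K ≈ 0.292 keV

v = qBr/m = (1×1.60×10^-19)(0.251)(9.84×10^-3) / (1.67×10^-27) = 2.37×10^5 m/s.
K = ½mv² = 0.5·(1.67×10^-27)·(2.37×10^5)² = 4.68×10^-17 J = 0.292 keV.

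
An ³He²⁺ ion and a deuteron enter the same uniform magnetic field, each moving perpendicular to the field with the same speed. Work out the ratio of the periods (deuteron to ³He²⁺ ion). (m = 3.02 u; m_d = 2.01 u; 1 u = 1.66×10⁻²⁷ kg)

ratio ≈ 1.33

T = 2πm/(qB) is independent of speed, so T₂/T₁ = (m₂/q₂)/(m₁/q₁).
T_{deuteron}/T_{³He²⁺ ion} = (3.34×10^-27/1e) / (5.01×10^-27/2e) = 1.33.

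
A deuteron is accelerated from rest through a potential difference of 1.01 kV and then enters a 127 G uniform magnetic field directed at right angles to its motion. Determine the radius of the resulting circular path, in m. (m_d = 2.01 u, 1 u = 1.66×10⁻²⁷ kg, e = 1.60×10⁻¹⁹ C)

The kinetic energy gained is K = qV = (1×1.60×10^-19)(1010) = 1.62×10^-16 J.
v = √(2K/m) = 3.11×10^5 m/s.
r = mv/(qB) = (3.34×10^-27)(3.11×10^5) / [(1×1.60×10^-19)(0.0127)] = 0.511 m.

r ≈ 0.511 m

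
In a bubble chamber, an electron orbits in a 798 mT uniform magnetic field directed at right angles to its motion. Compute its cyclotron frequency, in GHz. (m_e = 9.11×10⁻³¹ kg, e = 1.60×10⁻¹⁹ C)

f = qB/(2πm) = (1×1.60×10^-19)(0.798) / [2π(9.11×10^-31)] = 2.23×10^10 Hz.

f ≈ 22.3 GHz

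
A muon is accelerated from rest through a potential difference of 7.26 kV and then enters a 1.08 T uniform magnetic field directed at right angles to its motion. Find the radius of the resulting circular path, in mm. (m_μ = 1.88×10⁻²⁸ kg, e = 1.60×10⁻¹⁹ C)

The kinetic energy gained is K = qV = (1×1.60×10^-19)(7260) = 1.16×10^-15 J.
v = √(2K/m) = 3.52×10^6 m/s.
r = mv/(qB) = (1.88×10^-28)(3.52×10^6) / [(1×1.60×10^-19)(1.08)] = 3.82×10^-3 m.

r ≈ 3.82 mm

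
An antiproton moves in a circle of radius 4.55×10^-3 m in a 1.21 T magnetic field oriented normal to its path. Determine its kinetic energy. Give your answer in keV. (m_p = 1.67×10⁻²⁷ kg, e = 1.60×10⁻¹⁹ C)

K ≈ 1.45 keV

v = qBr/m = (1×1.60×10^-19)(1.21)(4.55×10^-3) / (1.67×10^-27) = 5.27×10^5 m/s.
K = ½mv² = 0.5·(1.67×10^-27)·(5.27×10^5)² = 2.32×10^-16 J = 1.45 keV.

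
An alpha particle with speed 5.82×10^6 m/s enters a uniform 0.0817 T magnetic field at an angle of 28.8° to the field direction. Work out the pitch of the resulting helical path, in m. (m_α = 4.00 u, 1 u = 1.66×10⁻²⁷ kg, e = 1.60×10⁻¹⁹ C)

pitch ≈ 8.14 m

The velocity component along B is v∥ = v cos28.8° = 5.10×10^6 m/s.
The cyclotron period T = 2πm/(qB) = 1.60×10^-6 s is set by m, q, B alone.
Pitch = v∥·T = (5.10×10^6)(1.60×10^-6) = 8.14 m.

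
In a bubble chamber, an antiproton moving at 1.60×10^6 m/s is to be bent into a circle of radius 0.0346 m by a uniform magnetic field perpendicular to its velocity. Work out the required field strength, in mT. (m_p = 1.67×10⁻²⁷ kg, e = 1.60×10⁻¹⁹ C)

qvB = mv²/r gives B = mv/(qr).
B = (1.67×10^-27)(1.60×10^6) / [(1×1.60×10^-19)(0.0346)] = 0.483 T.

B ≈ 483 mT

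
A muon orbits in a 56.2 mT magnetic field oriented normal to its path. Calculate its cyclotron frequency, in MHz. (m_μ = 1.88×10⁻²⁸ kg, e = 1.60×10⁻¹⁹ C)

f ≈ 7.61 MHz

f = qB/(2πm) = (1×1.60×10^-19)(0.0562) / [2π(1.88×10^-28)] = 7.61×10^6 Hz.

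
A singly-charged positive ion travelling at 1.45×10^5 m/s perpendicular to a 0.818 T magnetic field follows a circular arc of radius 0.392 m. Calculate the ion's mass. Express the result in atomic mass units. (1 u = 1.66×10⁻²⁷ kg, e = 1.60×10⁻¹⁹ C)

m ≈ 213 u

qvB = mv²/r ⇒ m = qBr/v.
m = (1×1.60×10^-19)(0.818)(0.392) / (1.45×10^5) = 3.54×10^-25 kg = 213 u.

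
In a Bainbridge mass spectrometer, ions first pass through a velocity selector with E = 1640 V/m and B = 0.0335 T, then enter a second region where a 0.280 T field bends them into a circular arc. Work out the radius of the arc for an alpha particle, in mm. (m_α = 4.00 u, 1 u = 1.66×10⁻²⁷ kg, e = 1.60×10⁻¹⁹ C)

r ≈ 3.63 mm

The selector passes v = E/B = 1640/0.0335 = 4.90×10^4 m/s.
In the deflection region, r = mv/(qB₂) = (6.64×10^-27)(4.90×10^4) / [(2×1.60×10^-19)(0.280)] = 3.63×10^-3 m.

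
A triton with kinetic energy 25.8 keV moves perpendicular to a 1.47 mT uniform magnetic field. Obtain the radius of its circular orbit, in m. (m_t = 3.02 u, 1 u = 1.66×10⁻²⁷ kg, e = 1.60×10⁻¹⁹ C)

r ≈ 27.4 m

Convert the energy: K = 25.8 keV = 4.13×10^-15 J.
v = √(2K/m) = √(2·4.13×10^-15/5.01×10^-27) = 1.28×10^6 m/s.
r = mv/(qB) = (5.01×10^-27)(1.28×10^6) / [(1×1.60×10^-19)(1.47×10^-3)] = 27.4 m.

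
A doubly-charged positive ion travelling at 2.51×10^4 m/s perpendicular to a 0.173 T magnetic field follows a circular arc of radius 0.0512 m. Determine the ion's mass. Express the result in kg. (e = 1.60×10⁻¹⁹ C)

m ≈ 1.13×10^-25 kg

qvB = mv²/r ⇒ m = qBr/v.
m = (2×1.60×10^-19)(0.173)(0.0512) / (2.51×10^4) = 1.13×10^-25 kg.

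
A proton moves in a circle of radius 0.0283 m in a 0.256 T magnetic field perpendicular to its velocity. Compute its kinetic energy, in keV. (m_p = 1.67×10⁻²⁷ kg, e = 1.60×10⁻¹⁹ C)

K ≈ 2.51 keV

v = qBr/m = (1×1.60×10^-19)(0.256)(0.0283) / (1.67×10^-27) = 6.94×10^5 m/s.
K = ½mv² = 0.5·(1.67×10^-27)·(6.94×10^5)² = 4.02×10^-16 J = 2.51 keV.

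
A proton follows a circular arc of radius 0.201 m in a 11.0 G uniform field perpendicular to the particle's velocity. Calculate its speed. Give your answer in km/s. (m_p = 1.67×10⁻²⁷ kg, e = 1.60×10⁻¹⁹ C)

From qvB = mv²/r, v = qBr/m.
v = (1×1.60×10^-19)(1.10×10^-3)(0.201) / (1.67×10^-27) = 2.12×10^4 m/s.

v ≈ 21.2 km/s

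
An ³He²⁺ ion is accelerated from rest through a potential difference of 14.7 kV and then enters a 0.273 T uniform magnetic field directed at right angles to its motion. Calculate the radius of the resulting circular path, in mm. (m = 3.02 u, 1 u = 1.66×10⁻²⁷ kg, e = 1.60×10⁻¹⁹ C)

r ≈ 78.6 mm

The kinetic energy gained is K = qV = (2×1.60×10^-19)(1.47×10^4) = 4.70×10^-15 J.
v = √(2K/m) = 1.37×10^6 m/s.
r = mv/(qB) = (5.01×10^-27)(1.37×10^6) / [(2×1.60×10^-19)(0.273)] = 0.0786 m.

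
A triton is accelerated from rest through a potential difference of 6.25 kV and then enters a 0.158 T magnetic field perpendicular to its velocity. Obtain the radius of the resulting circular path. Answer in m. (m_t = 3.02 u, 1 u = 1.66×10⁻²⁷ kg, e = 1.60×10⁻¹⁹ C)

The kinetic energy gained is K = qV = (1×1.60×10^-19)(6250) = 1.00×10^-15 J.
v = √(2K/m) = 6.32×10^5 m/s.
r = mv/(qB) = (5.01×10^-27)(6.32×10^5) / [(1×1.60×10^-19)(0.158)] = 0.125 m.

r ≈ 0.125 m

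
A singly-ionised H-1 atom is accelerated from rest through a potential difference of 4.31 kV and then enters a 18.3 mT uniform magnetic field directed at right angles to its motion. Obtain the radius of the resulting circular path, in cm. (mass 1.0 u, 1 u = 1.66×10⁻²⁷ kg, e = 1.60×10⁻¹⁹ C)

The kinetic energy gained is K = qV = (1×1.60×10^-19)(4310) = 6.90×10^-16 J.
v = √(2K/m) = 9.12×10^5 m/s.
r = mv/(qB) = (1.66×10^-27)(9.12×10^5) / [(1×1.60×10^-19)(0.0183)] = 0.517 m.

r ≈ 51.7 cm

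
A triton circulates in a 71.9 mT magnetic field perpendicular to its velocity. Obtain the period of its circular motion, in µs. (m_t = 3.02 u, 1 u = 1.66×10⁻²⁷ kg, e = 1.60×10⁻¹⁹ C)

T ≈ 2.74 µs

The cyclotron period is independent of speed: T = 2πm/(qB).
T = 2π(5.01×10^-27) / [(1×1.60×10^-19)(0.0719)] = 2.74×10^-6 s.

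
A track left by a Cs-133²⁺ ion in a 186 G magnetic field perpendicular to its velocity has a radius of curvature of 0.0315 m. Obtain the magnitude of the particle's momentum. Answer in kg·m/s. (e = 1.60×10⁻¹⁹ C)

Since qvB = mv²/r, the momentum p = mv = qBr.
p = (2×1.60×10^-19)(0.0186)(0.0315) = 1.87×10^-22 kg·m/s.

p ≈ 1.87×10^-22 kg·m/s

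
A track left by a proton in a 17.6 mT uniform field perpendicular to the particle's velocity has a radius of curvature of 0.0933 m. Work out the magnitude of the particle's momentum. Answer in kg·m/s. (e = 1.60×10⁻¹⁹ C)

Since qvB = mv²/r, the momentum p = mv = qBr.
p = (1×1.60×10^-19)(0.0176)(0.0933) = 2.63×10^-22 kg·m/s.

p ≈ 2.63×10^-22 kg·m/s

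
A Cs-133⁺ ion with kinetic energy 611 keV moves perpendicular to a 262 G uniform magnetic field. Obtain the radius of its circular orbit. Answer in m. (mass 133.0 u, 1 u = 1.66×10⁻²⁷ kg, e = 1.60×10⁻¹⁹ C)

r ≈ 49.6 m

Convert the energy: K = 611 keV = 9.78×10^-14 J.
v = √(2K/m) = √(2·9.78×10^-14/2.21×10^-25) = 9.41×10^5 m/s.
r = mv/(qB) = (2.21×10^-25)(9.41×10^5) / [(1×1.60×10^-19)(0.0262)] = 49.6 m.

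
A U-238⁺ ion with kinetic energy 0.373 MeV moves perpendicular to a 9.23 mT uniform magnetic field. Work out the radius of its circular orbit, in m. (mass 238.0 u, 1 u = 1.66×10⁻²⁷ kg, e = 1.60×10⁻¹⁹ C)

r ≈ 147 m

Convert the energy: K = 0.373 MeV = 5.97×10^-14 J.
v = √(2K/m) = √(2·5.97×10^-14/3.95×10^-25) = 5.50×10^5 m/s.
r = mv/(qB) = (3.95×10^-25)(5.50×10^5) / [(1×1.60×10^-19)(9.23×10^-3)] = 147 m.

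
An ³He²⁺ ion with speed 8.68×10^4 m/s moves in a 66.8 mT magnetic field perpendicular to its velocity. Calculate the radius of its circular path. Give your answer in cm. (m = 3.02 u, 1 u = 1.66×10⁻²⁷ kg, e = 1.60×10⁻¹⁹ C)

The magnetic force provides the centripetal force: qvB = mv²/r, so r = mv/(qB).
r = (5.01×10^-27 kg)(8.68×10^4 m/s) / [(2×1.60×10^-19 C)(0.0668 T)] = 0.0204 m.

r ≈ 2.04 cm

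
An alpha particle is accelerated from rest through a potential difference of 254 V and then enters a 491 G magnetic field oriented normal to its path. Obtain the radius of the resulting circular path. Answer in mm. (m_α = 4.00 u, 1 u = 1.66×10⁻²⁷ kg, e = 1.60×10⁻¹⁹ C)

r ≈ 66.1 mm

The kinetic energy gained is K = qV = (2×1.60×10^-19)(254) = 8.13×10^-17 J.
v = √(2K/m) = 1.56×10^5 m/s.
r = mv/(qB) = (6.64×10^-27)(1.56×10^5) / [(2×1.60×10^-19)(0.0491)] = 0.0661 m.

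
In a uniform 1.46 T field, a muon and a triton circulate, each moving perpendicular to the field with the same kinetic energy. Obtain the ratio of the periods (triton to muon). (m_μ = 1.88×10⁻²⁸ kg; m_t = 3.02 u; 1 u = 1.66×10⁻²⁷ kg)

ratio ≈ 26.7

T = 2πm/(qB) is independent of speed, so T₂/T₁ = (m₂/q₂)/(m₁/q₁).
T_{triton}/T_{muon} = (5.01×10^-27/1e) / (1.88×10^-28/1e) = 26.7.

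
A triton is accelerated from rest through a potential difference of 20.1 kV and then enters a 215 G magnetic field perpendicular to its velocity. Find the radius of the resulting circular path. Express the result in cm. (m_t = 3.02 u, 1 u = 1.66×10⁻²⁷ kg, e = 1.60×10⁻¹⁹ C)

The kinetic energy gained is K = qV = (1×1.60×10^-19)(2.01×10^4) = 3.22×10^-15 J.
v = √(2K/m) = 1.13×10^6 m/s.
r = mv/(qB) = (5.01×10^-27)(1.13×10^6) / [(1×1.60×10^-19)(0.0215)] = 1.65 m.

r ≈ 165 cm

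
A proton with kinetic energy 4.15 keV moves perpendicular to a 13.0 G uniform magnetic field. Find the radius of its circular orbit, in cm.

Convert the energy: K = 4.15 keV = 6.64×10^-16 J.
v = √(2K/m) = √(2·6.64×10^-16/1.67×10^-27) = 8.92×10^5 m/s.
r = mv/(qB) = (1.67×10^-27)(8.92×10^5) / [(1×1.60×10^-19)(1.30×10^-3)] = 7.16 m.

r ≈ 716 cm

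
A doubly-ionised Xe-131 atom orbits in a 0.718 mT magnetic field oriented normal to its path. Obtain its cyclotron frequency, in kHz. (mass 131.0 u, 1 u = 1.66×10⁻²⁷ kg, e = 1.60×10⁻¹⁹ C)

f ≈ 0.168 kHz

f = qB/(2πm) = (2×1.60×10^-19)(7.18×10^-4) / [2π(2.17×10^-25)] = 168 Hz.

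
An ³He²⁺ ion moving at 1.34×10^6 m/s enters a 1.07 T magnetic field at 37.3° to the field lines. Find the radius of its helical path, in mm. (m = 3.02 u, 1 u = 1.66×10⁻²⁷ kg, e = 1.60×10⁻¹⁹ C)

r ≈ 11.9 mm

Only the perpendicular component v⊥ = v sin37.3° = 8.12×10^5 m/s is bent by the field.
r = m v⊥ /(qB) = (5.01×10^-27)(8.12×10^5) / [(2×1.60×10^-19)(1.07)] = 0.0119 m.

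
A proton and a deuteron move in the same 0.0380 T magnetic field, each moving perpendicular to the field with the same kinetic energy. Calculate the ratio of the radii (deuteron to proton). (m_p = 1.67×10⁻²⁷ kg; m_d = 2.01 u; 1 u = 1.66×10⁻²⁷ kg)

r = √(2mK)/(qB) ⇒ at equal K, r ∝ √m/q.
r_{deuteron}/r_{proton} = 1.41.

ratio ≈ 1.41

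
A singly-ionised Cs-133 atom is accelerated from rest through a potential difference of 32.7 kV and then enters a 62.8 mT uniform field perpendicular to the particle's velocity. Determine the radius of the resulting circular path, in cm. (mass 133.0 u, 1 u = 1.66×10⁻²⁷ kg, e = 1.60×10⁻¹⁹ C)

The kinetic energy gained is K = qV = (1×1.60×10^-19)(3.27×10^4) = 5.23×10^-15 J.
v = √(2K/m) = 2.18×10^5 m/s.
r = mv/(qB) = (2.21×10^-25)(2.18×10^5) / [(1×1.60×10^-19)(0.0628)] = 4.78 m.

r ≈ 478 cm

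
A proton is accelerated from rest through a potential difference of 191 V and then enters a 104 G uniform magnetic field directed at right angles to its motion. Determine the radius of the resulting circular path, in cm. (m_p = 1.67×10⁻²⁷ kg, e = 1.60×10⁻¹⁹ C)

r ≈ 19.2 cm

The kinetic energy gained is K = qV = (1×1.60×10^-19)(191) = 3.06×10^-17 J.
v = √(2K/m) = 1.91×10^5 m/s.
r = mv/(qB) = (1.67×10^-27)(1.91×10^5) / [(1×1.60×10^-19)(0.0104)] = 0.192 m.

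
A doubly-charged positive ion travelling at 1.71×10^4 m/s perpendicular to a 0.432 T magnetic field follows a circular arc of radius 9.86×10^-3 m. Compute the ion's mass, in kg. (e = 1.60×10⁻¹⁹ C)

m ≈ 7.97×10^-26 kg

qvB = mv²/r ⇒ m = qBr/v.
m = (2×1.60×10^-19)(0.432)(9.86×10^-3) / (1.71×10^4) = 7.97×10^-26 kg.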